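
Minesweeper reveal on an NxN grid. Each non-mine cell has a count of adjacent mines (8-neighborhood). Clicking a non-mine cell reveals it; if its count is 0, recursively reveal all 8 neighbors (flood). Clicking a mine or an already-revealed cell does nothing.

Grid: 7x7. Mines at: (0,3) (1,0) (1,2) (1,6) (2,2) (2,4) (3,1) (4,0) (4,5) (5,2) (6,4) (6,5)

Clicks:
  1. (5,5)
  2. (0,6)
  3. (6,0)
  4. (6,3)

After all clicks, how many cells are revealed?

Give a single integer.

Answer: 7

Derivation:
Click 1 (5,5) count=3: revealed 1 new [(5,5)] -> total=1
Click 2 (0,6) count=1: revealed 1 new [(0,6)] -> total=2
Click 3 (6,0) count=0: revealed 4 new [(5,0) (5,1) (6,0) (6,1)] -> total=6
Click 4 (6,3) count=2: revealed 1 new [(6,3)] -> total=7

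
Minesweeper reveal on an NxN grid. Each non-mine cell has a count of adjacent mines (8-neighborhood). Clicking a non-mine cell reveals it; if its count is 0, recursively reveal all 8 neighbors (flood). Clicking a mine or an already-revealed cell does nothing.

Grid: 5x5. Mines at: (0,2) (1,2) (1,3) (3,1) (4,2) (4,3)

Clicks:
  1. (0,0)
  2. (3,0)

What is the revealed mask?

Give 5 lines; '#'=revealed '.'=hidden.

Answer: ##...
##...
##...
#....
.....

Derivation:
Click 1 (0,0) count=0: revealed 6 new [(0,0) (0,1) (1,0) (1,1) (2,0) (2,1)] -> total=6
Click 2 (3,0) count=1: revealed 1 new [(3,0)] -> total=7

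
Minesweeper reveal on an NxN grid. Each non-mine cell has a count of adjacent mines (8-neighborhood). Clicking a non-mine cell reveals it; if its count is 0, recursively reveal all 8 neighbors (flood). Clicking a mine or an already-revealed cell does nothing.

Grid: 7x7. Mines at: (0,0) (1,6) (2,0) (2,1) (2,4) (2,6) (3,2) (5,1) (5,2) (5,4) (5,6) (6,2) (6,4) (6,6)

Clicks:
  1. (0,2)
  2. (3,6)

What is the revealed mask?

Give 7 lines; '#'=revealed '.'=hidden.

Click 1 (0,2) count=0: revealed 10 new [(0,1) (0,2) (0,3) (0,4) (0,5) (1,1) (1,2) (1,3) (1,4) (1,5)] -> total=10
Click 2 (3,6) count=1: revealed 1 new [(3,6)] -> total=11

Answer: .#####.
.#####.
.......
......#
.......
.......
.......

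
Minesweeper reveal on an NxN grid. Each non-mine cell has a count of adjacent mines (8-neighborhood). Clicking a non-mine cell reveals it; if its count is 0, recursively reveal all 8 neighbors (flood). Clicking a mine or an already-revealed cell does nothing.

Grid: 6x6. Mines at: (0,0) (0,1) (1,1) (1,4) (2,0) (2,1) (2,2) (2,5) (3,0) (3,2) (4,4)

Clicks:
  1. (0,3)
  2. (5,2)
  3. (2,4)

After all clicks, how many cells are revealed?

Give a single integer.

Click 1 (0,3) count=1: revealed 1 new [(0,3)] -> total=1
Click 2 (5,2) count=0: revealed 8 new [(4,0) (4,1) (4,2) (4,3) (5,0) (5,1) (5,2) (5,3)] -> total=9
Click 3 (2,4) count=2: revealed 1 new [(2,4)] -> total=10

Answer: 10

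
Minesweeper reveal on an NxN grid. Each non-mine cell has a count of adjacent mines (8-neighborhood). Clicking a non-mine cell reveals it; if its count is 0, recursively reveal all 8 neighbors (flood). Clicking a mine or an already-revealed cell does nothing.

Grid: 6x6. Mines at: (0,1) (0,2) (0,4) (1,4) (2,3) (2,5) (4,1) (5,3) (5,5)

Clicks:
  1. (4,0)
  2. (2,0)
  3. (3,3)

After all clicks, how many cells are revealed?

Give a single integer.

Click 1 (4,0) count=1: revealed 1 new [(4,0)] -> total=1
Click 2 (2,0) count=0: revealed 9 new [(1,0) (1,1) (1,2) (2,0) (2,1) (2,2) (3,0) (3,1) (3,2)] -> total=10
Click 3 (3,3) count=1: revealed 1 new [(3,3)] -> total=11

Answer: 11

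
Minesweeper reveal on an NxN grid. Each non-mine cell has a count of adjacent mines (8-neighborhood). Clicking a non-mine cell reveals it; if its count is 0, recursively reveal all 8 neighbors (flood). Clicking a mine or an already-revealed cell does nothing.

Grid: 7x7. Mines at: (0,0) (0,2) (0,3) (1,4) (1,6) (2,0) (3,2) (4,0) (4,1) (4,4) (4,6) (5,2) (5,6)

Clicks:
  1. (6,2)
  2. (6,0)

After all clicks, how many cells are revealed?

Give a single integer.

Click 1 (6,2) count=1: revealed 1 new [(6,2)] -> total=1
Click 2 (6,0) count=0: revealed 4 new [(5,0) (5,1) (6,0) (6,1)] -> total=5

Answer: 5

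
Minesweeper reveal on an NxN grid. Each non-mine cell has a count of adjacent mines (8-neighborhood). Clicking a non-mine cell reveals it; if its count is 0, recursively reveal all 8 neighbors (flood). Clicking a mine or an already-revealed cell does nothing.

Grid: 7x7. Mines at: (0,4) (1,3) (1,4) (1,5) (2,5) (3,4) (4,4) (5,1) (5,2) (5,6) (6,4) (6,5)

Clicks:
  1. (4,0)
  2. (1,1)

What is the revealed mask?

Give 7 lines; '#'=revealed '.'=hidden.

Click 1 (4,0) count=1: revealed 1 new [(4,0)] -> total=1
Click 2 (1,1) count=0: revealed 17 new [(0,0) (0,1) (0,2) (1,0) (1,1) (1,2) (2,0) (2,1) (2,2) (2,3) (3,0) (3,1) (3,2) (3,3) (4,1) (4,2) (4,3)] -> total=18

Answer: ###....
###....
####...
####...
####...
.......
.......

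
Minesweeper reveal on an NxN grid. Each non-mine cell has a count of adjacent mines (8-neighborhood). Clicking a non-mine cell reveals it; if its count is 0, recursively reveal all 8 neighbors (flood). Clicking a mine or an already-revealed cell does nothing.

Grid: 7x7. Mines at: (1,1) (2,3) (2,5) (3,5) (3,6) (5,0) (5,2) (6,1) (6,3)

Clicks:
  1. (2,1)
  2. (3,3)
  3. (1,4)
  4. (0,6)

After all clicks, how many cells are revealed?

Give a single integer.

Click 1 (2,1) count=1: revealed 1 new [(2,1)] -> total=1
Click 2 (3,3) count=1: revealed 1 new [(3,3)] -> total=2
Click 3 (1,4) count=2: revealed 1 new [(1,4)] -> total=3
Click 4 (0,6) count=0: revealed 9 new [(0,2) (0,3) (0,4) (0,5) (0,6) (1,2) (1,3) (1,5) (1,6)] -> total=12

Answer: 12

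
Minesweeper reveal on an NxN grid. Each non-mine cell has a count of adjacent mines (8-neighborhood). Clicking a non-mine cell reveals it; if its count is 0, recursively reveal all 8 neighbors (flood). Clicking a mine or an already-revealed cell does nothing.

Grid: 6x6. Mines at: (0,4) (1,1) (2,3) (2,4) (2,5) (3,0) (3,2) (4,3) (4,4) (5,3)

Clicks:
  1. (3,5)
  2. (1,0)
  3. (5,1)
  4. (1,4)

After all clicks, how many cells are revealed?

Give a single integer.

Answer: 9

Derivation:
Click 1 (3,5) count=3: revealed 1 new [(3,5)] -> total=1
Click 2 (1,0) count=1: revealed 1 new [(1,0)] -> total=2
Click 3 (5,1) count=0: revealed 6 new [(4,0) (4,1) (4,2) (5,0) (5,1) (5,2)] -> total=8
Click 4 (1,4) count=4: revealed 1 new [(1,4)] -> total=9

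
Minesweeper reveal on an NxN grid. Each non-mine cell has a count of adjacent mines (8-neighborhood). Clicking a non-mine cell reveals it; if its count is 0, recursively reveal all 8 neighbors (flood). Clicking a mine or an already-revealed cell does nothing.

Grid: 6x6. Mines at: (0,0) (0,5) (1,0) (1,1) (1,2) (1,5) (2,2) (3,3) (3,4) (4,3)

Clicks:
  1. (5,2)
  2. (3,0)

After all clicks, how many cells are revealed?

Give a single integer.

Answer: 11

Derivation:
Click 1 (5,2) count=1: revealed 1 new [(5,2)] -> total=1
Click 2 (3,0) count=0: revealed 10 new [(2,0) (2,1) (3,0) (3,1) (3,2) (4,0) (4,1) (4,2) (5,0) (5,1)] -> total=11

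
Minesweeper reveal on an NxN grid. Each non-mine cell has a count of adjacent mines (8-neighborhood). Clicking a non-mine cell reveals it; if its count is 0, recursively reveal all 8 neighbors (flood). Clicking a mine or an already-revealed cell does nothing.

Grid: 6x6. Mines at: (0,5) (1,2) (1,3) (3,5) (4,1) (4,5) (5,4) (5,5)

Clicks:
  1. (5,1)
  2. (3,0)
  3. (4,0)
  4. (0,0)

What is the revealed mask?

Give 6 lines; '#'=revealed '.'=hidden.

Answer: ##....
##....
##....
##....
#.....
.#....

Derivation:
Click 1 (5,1) count=1: revealed 1 new [(5,1)] -> total=1
Click 2 (3,0) count=1: revealed 1 new [(3,0)] -> total=2
Click 3 (4,0) count=1: revealed 1 new [(4,0)] -> total=3
Click 4 (0,0) count=0: revealed 7 new [(0,0) (0,1) (1,0) (1,1) (2,0) (2,1) (3,1)] -> total=10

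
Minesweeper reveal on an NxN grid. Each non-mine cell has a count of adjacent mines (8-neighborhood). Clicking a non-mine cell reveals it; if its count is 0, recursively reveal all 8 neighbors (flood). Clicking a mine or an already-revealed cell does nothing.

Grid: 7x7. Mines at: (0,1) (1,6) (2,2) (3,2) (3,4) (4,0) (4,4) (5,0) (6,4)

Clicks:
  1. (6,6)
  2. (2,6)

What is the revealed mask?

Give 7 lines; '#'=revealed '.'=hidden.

Click 1 (6,6) count=0: revealed 10 new [(2,5) (2,6) (3,5) (3,6) (4,5) (4,6) (5,5) (5,6) (6,5) (6,6)] -> total=10
Click 2 (2,6) count=1: revealed 0 new [(none)] -> total=10

Answer: .......
.......
.....##
.....##
.....##
.....##
.....##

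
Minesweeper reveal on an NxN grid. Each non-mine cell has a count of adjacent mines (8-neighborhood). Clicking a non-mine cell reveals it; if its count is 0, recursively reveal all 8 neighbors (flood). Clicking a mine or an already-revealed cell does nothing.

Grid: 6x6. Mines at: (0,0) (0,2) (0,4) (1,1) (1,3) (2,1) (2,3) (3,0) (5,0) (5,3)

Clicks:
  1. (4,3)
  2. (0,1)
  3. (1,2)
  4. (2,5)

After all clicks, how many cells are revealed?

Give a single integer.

Answer: 13

Derivation:
Click 1 (4,3) count=1: revealed 1 new [(4,3)] -> total=1
Click 2 (0,1) count=3: revealed 1 new [(0,1)] -> total=2
Click 3 (1,2) count=5: revealed 1 new [(1,2)] -> total=3
Click 4 (2,5) count=0: revealed 10 new [(1,4) (1,5) (2,4) (2,5) (3,4) (3,5) (4,4) (4,5) (5,4) (5,5)] -> total=13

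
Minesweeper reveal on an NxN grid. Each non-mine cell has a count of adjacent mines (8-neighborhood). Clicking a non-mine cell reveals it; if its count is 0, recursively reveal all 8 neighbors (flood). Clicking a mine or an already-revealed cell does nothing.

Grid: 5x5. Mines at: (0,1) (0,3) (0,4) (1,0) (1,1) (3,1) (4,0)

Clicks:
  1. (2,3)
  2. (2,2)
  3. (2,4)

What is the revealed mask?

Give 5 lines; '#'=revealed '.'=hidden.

Click 1 (2,3) count=0: revealed 12 new [(1,2) (1,3) (1,4) (2,2) (2,3) (2,4) (3,2) (3,3) (3,4) (4,2) (4,3) (4,4)] -> total=12
Click 2 (2,2) count=2: revealed 0 new [(none)] -> total=12
Click 3 (2,4) count=0: revealed 0 new [(none)] -> total=12

Answer: .....
..###
..###
..###
..###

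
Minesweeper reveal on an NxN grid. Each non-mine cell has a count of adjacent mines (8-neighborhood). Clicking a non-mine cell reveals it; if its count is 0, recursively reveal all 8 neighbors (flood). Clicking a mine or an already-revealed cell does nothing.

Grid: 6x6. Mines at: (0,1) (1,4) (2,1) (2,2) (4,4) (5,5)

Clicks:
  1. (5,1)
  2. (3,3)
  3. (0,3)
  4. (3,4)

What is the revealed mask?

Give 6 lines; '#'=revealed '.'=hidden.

Answer: ...#..
......
......
#####.
####..
####..

Derivation:
Click 1 (5,1) count=0: revealed 12 new [(3,0) (3,1) (3,2) (3,3) (4,0) (4,1) (4,2) (4,3) (5,0) (5,1) (5,2) (5,3)] -> total=12
Click 2 (3,3) count=2: revealed 0 new [(none)] -> total=12
Click 3 (0,3) count=1: revealed 1 new [(0,3)] -> total=13
Click 4 (3,4) count=1: revealed 1 new [(3,4)] -> total=14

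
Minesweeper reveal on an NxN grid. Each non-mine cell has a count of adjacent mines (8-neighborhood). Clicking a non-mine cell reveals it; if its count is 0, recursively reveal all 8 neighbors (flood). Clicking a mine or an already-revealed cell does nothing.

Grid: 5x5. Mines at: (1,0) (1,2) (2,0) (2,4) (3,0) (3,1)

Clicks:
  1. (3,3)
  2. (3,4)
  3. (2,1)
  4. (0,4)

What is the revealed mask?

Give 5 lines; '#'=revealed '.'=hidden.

Click 1 (3,3) count=1: revealed 1 new [(3,3)] -> total=1
Click 2 (3,4) count=1: revealed 1 new [(3,4)] -> total=2
Click 3 (2,1) count=5: revealed 1 new [(2,1)] -> total=3
Click 4 (0,4) count=0: revealed 4 new [(0,3) (0,4) (1,3) (1,4)] -> total=7

Answer: ...##
...##
.#...
...##
.....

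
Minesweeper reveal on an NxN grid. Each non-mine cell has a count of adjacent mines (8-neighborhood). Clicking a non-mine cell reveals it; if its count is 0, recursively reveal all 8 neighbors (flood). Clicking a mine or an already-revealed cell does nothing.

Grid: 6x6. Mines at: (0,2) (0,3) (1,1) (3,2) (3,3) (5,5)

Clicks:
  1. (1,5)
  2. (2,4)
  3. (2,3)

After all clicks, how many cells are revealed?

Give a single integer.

Answer: 11

Derivation:
Click 1 (1,5) count=0: revealed 10 new [(0,4) (0,5) (1,4) (1,5) (2,4) (2,5) (3,4) (3,5) (4,4) (4,5)] -> total=10
Click 2 (2,4) count=1: revealed 0 new [(none)] -> total=10
Click 3 (2,3) count=2: revealed 1 new [(2,3)] -> total=11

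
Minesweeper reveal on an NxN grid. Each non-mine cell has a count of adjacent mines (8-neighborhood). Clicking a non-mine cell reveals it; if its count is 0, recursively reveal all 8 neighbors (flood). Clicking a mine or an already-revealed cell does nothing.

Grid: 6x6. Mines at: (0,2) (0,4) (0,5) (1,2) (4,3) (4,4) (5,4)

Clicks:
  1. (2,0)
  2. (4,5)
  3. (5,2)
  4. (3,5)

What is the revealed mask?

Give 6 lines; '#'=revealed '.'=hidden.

Answer: ##....
##....
###...
###..#
###..#
###...

Derivation:
Click 1 (2,0) count=0: revealed 16 new [(0,0) (0,1) (1,0) (1,1) (2,0) (2,1) (2,2) (3,0) (3,1) (3,2) (4,0) (4,1) (4,2) (5,0) (5,1) (5,2)] -> total=16
Click 2 (4,5) count=2: revealed 1 new [(4,5)] -> total=17
Click 3 (5,2) count=1: revealed 0 new [(none)] -> total=17
Click 4 (3,5) count=1: revealed 1 new [(3,5)] -> total=18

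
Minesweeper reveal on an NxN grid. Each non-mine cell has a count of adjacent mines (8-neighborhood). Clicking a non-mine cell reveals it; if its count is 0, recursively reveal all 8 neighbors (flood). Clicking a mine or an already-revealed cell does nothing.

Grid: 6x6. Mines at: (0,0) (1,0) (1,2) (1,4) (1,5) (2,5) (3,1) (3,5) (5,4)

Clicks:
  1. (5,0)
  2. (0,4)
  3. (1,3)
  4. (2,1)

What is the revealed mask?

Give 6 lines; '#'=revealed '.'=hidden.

Answer: ....#.
...#..
.#....
......
####..
####..

Derivation:
Click 1 (5,0) count=0: revealed 8 new [(4,0) (4,1) (4,2) (4,3) (5,0) (5,1) (5,2) (5,3)] -> total=8
Click 2 (0,4) count=2: revealed 1 new [(0,4)] -> total=9
Click 3 (1,3) count=2: revealed 1 new [(1,3)] -> total=10
Click 4 (2,1) count=3: revealed 1 new [(2,1)] -> total=11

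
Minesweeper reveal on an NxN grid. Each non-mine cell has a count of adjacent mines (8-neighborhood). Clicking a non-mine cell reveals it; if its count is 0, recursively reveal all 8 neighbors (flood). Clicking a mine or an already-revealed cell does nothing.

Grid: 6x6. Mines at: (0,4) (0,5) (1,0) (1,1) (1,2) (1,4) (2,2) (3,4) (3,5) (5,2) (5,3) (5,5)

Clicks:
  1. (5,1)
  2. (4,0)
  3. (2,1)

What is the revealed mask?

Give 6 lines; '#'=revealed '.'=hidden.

Answer: ......
......
##....
##....
##....
##....

Derivation:
Click 1 (5,1) count=1: revealed 1 new [(5,1)] -> total=1
Click 2 (4,0) count=0: revealed 7 new [(2,0) (2,1) (3,0) (3,1) (4,0) (4,1) (5,0)] -> total=8
Click 3 (2,1) count=4: revealed 0 new [(none)] -> total=8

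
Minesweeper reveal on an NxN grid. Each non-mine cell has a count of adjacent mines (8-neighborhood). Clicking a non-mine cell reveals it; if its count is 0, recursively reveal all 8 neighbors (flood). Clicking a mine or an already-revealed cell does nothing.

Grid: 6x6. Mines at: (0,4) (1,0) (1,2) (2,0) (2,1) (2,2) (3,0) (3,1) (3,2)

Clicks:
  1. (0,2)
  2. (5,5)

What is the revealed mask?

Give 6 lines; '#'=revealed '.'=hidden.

Answer: ..#...
...###
...###
...###
######
######

Derivation:
Click 1 (0,2) count=1: revealed 1 new [(0,2)] -> total=1
Click 2 (5,5) count=0: revealed 21 new [(1,3) (1,4) (1,5) (2,3) (2,4) (2,5) (3,3) (3,4) (3,5) (4,0) (4,1) (4,2) (4,3) (4,4) (4,5) (5,0) (5,1) (5,2) (5,3) (5,4) (5,5)] -> total=22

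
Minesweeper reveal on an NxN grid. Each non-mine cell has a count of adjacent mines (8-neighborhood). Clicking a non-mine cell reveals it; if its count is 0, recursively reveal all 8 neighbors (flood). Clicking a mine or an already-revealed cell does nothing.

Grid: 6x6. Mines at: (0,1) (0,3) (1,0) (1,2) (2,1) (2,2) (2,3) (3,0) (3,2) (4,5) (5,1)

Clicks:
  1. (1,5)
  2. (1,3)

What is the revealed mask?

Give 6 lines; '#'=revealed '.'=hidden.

Answer: ....##
...###
....##
....##
......
......

Derivation:
Click 1 (1,5) count=0: revealed 8 new [(0,4) (0,5) (1,4) (1,5) (2,4) (2,5) (3,4) (3,5)] -> total=8
Click 2 (1,3) count=4: revealed 1 new [(1,3)] -> total=9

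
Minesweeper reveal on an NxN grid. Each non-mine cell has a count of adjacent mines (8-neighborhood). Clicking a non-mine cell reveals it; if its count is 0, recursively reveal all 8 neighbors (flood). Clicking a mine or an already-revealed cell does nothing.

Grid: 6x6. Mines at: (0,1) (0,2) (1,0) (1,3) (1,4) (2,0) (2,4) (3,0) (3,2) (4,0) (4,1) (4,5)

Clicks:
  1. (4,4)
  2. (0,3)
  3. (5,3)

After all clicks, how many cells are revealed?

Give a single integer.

Click 1 (4,4) count=1: revealed 1 new [(4,4)] -> total=1
Click 2 (0,3) count=3: revealed 1 new [(0,3)] -> total=2
Click 3 (5,3) count=0: revealed 5 new [(4,2) (4,3) (5,2) (5,3) (5,4)] -> total=7

Answer: 7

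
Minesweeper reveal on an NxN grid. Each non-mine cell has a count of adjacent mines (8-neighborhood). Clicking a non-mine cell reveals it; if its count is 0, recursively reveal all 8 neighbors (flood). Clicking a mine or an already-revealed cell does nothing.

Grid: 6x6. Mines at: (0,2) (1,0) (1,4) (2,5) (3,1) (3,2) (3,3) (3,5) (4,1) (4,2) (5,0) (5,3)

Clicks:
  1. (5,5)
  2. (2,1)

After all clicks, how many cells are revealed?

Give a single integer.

Click 1 (5,5) count=0: revealed 4 new [(4,4) (4,5) (5,4) (5,5)] -> total=4
Click 2 (2,1) count=3: revealed 1 new [(2,1)] -> total=5

Answer: 5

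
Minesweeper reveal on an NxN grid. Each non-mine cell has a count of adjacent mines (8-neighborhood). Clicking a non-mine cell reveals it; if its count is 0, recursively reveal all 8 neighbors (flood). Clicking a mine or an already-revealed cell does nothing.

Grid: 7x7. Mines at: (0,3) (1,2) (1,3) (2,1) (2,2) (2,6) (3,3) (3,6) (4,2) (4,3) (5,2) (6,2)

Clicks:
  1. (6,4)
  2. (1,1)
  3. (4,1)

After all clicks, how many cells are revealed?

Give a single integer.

Click 1 (6,4) count=0: revealed 11 new [(4,4) (4,5) (4,6) (5,3) (5,4) (5,5) (5,6) (6,3) (6,4) (6,5) (6,6)] -> total=11
Click 2 (1,1) count=3: revealed 1 new [(1,1)] -> total=12
Click 3 (4,1) count=2: revealed 1 new [(4,1)] -> total=13

Answer: 13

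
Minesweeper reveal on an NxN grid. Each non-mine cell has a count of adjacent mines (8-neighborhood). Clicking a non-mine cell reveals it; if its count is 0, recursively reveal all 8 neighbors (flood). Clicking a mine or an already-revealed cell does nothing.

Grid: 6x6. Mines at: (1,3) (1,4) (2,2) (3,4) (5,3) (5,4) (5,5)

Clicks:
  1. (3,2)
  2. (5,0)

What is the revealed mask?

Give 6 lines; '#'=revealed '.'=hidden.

Answer: ###...
###...
##....
###...
###...
###...

Derivation:
Click 1 (3,2) count=1: revealed 1 new [(3,2)] -> total=1
Click 2 (5,0) count=0: revealed 16 new [(0,0) (0,1) (0,2) (1,0) (1,1) (1,2) (2,0) (2,1) (3,0) (3,1) (4,0) (4,1) (4,2) (5,0) (5,1) (5,2)] -> total=17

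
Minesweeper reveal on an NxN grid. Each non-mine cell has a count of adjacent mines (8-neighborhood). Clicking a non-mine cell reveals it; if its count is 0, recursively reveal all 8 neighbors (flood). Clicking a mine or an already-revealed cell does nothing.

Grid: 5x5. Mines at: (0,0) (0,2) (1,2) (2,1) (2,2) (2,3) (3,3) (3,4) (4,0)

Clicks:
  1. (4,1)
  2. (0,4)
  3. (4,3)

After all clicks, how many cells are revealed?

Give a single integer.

Click 1 (4,1) count=1: revealed 1 new [(4,1)] -> total=1
Click 2 (0,4) count=0: revealed 4 new [(0,3) (0,4) (1,3) (1,4)] -> total=5
Click 3 (4,3) count=2: revealed 1 new [(4,3)] -> total=6

Answer: 6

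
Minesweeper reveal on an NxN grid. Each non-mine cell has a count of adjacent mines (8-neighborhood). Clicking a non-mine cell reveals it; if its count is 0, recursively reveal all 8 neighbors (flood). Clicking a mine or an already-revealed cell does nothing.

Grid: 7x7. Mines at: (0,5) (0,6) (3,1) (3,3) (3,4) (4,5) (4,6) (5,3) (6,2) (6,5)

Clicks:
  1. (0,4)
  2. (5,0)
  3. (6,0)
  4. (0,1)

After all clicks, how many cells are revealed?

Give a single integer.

Click 1 (0,4) count=1: revealed 1 new [(0,4)] -> total=1
Click 2 (5,0) count=0: revealed 6 new [(4,0) (4,1) (5,0) (5,1) (6,0) (6,1)] -> total=7
Click 3 (6,0) count=0: revealed 0 new [(none)] -> total=7
Click 4 (0,1) count=0: revealed 14 new [(0,0) (0,1) (0,2) (0,3) (1,0) (1,1) (1,2) (1,3) (1,4) (2,0) (2,1) (2,2) (2,3) (2,4)] -> total=21

Answer: 21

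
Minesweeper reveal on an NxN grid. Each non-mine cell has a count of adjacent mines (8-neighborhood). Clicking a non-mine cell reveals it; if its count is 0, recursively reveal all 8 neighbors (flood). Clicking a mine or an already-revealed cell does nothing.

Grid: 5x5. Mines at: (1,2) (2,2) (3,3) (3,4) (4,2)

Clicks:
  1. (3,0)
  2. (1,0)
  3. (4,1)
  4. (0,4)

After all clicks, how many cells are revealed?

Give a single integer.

Answer: 16

Derivation:
Click 1 (3,0) count=0: revealed 10 new [(0,0) (0,1) (1,0) (1,1) (2,0) (2,1) (3,0) (3,1) (4,0) (4,1)] -> total=10
Click 2 (1,0) count=0: revealed 0 new [(none)] -> total=10
Click 3 (4,1) count=1: revealed 0 new [(none)] -> total=10
Click 4 (0,4) count=0: revealed 6 new [(0,3) (0,4) (1,3) (1,4) (2,3) (2,4)] -> total=16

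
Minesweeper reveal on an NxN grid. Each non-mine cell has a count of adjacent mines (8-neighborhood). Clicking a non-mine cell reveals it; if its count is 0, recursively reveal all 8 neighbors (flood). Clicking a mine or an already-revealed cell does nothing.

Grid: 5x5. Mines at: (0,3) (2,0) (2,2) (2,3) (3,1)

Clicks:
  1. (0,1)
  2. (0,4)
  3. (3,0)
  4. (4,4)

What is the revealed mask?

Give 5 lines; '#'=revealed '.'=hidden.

Click 1 (0,1) count=0: revealed 6 new [(0,0) (0,1) (0,2) (1,0) (1,1) (1,2)] -> total=6
Click 2 (0,4) count=1: revealed 1 new [(0,4)] -> total=7
Click 3 (3,0) count=2: revealed 1 new [(3,0)] -> total=8
Click 4 (4,4) count=0: revealed 6 new [(3,2) (3,3) (3,4) (4,2) (4,3) (4,4)] -> total=14

Answer: ###.#
###..
.....
#.###
..###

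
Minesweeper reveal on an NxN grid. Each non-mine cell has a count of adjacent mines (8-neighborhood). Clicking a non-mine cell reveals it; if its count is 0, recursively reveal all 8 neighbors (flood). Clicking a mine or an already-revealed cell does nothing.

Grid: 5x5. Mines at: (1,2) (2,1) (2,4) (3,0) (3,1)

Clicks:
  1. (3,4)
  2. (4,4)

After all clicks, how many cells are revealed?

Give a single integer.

Answer: 6

Derivation:
Click 1 (3,4) count=1: revealed 1 new [(3,4)] -> total=1
Click 2 (4,4) count=0: revealed 5 new [(3,2) (3,3) (4,2) (4,3) (4,4)] -> total=6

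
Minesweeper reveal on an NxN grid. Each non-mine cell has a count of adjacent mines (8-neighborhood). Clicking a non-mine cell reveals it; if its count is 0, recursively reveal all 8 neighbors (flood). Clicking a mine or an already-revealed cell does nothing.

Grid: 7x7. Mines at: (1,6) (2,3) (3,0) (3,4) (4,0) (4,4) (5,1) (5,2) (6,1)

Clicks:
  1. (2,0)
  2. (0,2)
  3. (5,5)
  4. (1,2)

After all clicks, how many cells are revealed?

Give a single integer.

Click 1 (2,0) count=1: revealed 1 new [(2,0)] -> total=1
Click 2 (0,2) count=0: revealed 14 new [(0,0) (0,1) (0,2) (0,3) (0,4) (0,5) (1,0) (1,1) (1,2) (1,3) (1,4) (1,5) (2,1) (2,2)] -> total=15
Click 3 (5,5) count=1: revealed 1 new [(5,5)] -> total=16
Click 4 (1,2) count=1: revealed 0 new [(none)] -> total=16

Answer: 16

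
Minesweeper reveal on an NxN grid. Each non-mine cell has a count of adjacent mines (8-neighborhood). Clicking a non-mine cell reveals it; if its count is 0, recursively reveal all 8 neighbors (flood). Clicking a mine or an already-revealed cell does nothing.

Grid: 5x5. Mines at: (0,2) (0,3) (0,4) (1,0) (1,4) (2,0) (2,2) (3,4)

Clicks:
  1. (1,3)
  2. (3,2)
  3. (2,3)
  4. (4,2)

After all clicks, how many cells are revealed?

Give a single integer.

Answer: 10

Derivation:
Click 1 (1,3) count=5: revealed 1 new [(1,3)] -> total=1
Click 2 (3,2) count=1: revealed 1 new [(3,2)] -> total=2
Click 3 (2,3) count=3: revealed 1 new [(2,3)] -> total=3
Click 4 (4,2) count=0: revealed 7 new [(3,0) (3,1) (3,3) (4,0) (4,1) (4,2) (4,3)] -> total=10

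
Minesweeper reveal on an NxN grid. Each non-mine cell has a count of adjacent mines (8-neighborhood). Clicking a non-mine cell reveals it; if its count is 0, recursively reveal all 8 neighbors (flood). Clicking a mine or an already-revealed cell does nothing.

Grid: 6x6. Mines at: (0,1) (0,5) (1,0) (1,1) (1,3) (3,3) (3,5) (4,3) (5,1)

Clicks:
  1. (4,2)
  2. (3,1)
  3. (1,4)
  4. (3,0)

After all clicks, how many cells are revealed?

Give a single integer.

Answer: 10

Derivation:
Click 1 (4,2) count=3: revealed 1 new [(4,2)] -> total=1
Click 2 (3,1) count=0: revealed 8 new [(2,0) (2,1) (2,2) (3,0) (3,1) (3,2) (4,0) (4,1)] -> total=9
Click 3 (1,4) count=2: revealed 1 new [(1,4)] -> total=10
Click 4 (3,0) count=0: revealed 0 new [(none)] -> total=10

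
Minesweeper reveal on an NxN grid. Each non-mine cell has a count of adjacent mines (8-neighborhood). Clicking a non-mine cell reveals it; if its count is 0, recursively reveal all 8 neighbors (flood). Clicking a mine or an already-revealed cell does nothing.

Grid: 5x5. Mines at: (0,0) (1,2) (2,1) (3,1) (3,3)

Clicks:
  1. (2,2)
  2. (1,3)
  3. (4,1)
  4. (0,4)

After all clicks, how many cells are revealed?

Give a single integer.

Answer: 8

Derivation:
Click 1 (2,2) count=4: revealed 1 new [(2,2)] -> total=1
Click 2 (1,3) count=1: revealed 1 new [(1,3)] -> total=2
Click 3 (4,1) count=1: revealed 1 new [(4,1)] -> total=3
Click 4 (0,4) count=0: revealed 5 new [(0,3) (0,4) (1,4) (2,3) (2,4)] -> total=8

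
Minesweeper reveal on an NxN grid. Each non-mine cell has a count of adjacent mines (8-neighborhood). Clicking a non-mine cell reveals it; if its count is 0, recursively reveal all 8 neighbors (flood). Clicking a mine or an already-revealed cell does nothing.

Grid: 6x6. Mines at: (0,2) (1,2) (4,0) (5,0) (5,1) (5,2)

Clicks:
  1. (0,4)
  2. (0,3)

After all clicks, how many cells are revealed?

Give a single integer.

Click 1 (0,4) count=0: revealed 24 new [(0,3) (0,4) (0,5) (1,3) (1,4) (1,5) (2,1) (2,2) (2,3) (2,4) (2,5) (3,1) (3,2) (3,3) (3,4) (3,5) (4,1) (4,2) (4,3) (4,4) (4,5) (5,3) (5,4) (5,5)] -> total=24
Click 2 (0,3) count=2: revealed 0 new [(none)] -> total=24

Answer: 24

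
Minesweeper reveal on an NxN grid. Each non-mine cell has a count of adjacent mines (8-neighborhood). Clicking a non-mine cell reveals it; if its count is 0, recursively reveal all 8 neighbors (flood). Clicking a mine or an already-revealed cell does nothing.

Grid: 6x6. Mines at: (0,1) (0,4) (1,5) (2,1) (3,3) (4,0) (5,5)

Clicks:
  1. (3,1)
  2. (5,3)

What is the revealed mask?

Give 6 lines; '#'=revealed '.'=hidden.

Answer: ......
......
......
.#....
.####.
.####.

Derivation:
Click 1 (3,1) count=2: revealed 1 new [(3,1)] -> total=1
Click 2 (5,3) count=0: revealed 8 new [(4,1) (4,2) (4,3) (4,4) (5,1) (5,2) (5,3) (5,4)] -> total=9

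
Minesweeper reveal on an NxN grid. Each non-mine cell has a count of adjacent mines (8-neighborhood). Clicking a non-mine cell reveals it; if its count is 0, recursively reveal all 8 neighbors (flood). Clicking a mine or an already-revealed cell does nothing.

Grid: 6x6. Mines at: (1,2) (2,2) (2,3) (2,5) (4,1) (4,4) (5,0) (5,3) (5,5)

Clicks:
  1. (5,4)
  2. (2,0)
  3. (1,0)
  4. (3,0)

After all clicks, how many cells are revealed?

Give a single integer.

Click 1 (5,4) count=3: revealed 1 new [(5,4)] -> total=1
Click 2 (2,0) count=0: revealed 8 new [(0,0) (0,1) (1,0) (1,1) (2,0) (2,1) (3,0) (3,1)] -> total=9
Click 3 (1,0) count=0: revealed 0 new [(none)] -> total=9
Click 4 (3,0) count=1: revealed 0 new [(none)] -> total=9

Answer: 9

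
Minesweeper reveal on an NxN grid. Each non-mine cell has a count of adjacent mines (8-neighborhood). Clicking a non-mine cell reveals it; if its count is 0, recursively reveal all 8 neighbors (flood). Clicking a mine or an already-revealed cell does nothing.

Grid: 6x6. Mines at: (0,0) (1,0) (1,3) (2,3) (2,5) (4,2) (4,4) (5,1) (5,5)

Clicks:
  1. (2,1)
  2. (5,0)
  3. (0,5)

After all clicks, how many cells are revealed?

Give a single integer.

Answer: 6

Derivation:
Click 1 (2,1) count=1: revealed 1 new [(2,1)] -> total=1
Click 2 (5,0) count=1: revealed 1 new [(5,0)] -> total=2
Click 3 (0,5) count=0: revealed 4 new [(0,4) (0,5) (1,4) (1,5)] -> total=6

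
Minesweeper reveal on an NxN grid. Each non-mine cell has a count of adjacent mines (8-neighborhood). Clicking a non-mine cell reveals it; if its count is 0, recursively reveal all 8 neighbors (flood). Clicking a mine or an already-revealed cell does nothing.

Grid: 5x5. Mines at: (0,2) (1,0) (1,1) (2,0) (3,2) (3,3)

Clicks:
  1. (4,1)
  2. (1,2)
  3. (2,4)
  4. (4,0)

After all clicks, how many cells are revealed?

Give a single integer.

Click 1 (4,1) count=1: revealed 1 new [(4,1)] -> total=1
Click 2 (1,2) count=2: revealed 1 new [(1,2)] -> total=2
Click 3 (2,4) count=1: revealed 1 new [(2,4)] -> total=3
Click 4 (4,0) count=0: revealed 3 new [(3,0) (3,1) (4,0)] -> total=6

Answer: 6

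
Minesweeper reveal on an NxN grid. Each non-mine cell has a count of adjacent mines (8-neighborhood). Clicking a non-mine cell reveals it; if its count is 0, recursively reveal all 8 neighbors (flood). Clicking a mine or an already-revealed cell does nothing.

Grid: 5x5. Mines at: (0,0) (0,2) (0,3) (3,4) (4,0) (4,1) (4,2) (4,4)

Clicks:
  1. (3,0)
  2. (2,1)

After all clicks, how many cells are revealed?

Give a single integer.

Click 1 (3,0) count=2: revealed 1 new [(3,0)] -> total=1
Click 2 (2,1) count=0: revealed 11 new [(1,0) (1,1) (1,2) (1,3) (2,0) (2,1) (2,2) (2,3) (3,1) (3,2) (3,3)] -> total=12

Answer: 12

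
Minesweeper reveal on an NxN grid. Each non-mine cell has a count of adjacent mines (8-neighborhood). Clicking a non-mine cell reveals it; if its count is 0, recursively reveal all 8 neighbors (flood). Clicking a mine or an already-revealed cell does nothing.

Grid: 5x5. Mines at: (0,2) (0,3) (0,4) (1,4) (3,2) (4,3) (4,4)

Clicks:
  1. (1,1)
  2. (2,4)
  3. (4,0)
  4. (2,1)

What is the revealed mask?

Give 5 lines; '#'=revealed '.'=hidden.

Click 1 (1,1) count=1: revealed 1 new [(1,1)] -> total=1
Click 2 (2,4) count=1: revealed 1 new [(2,4)] -> total=2
Click 3 (4,0) count=0: revealed 9 new [(0,0) (0,1) (1,0) (2,0) (2,1) (3,0) (3,1) (4,0) (4,1)] -> total=11
Click 4 (2,1) count=1: revealed 0 new [(none)] -> total=11

Answer: ##...
##...
##..#
##...
##...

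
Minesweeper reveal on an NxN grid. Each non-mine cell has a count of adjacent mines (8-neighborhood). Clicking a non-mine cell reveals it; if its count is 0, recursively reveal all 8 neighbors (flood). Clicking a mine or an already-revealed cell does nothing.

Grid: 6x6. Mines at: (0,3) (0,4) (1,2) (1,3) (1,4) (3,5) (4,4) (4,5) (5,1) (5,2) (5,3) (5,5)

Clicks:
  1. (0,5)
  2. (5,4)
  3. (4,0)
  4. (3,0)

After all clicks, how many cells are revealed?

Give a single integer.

Answer: 18

Derivation:
Click 1 (0,5) count=2: revealed 1 new [(0,5)] -> total=1
Click 2 (5,4) count=4: revealed 1 new [(5,4)] -> total=2
Click 3 (4,0) count=1: revealed 1 new [(4,0)] -> total=3
Click 4 (3,0) count=0: revealed 15 new [(0,0) (0,1) (1,0) (1,1) (2,0) (2,1) (2,2) (2,3) (3,0) (3,1) (3,2) (3,3) (4,1) (4,2) (4,3)] -> total=18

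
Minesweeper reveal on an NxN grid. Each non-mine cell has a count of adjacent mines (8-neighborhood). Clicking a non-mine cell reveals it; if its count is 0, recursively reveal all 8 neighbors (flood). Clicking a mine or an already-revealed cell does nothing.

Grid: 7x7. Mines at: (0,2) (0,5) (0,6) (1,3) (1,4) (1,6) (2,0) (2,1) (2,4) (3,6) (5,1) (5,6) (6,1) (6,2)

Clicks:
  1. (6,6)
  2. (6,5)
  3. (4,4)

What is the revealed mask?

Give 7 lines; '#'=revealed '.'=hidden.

Click 1 (6,6) count=1: revealed 1 new [(6,6)] -> total=1
Click 2 (6,5) count=1: revealed 1 new [(6,5)] -> total=2
Click 3 (4,4) count=0: revealed 14 new [(3,2) (3,3) (3,4) (3,5) (4,2) (4,3) (4,4) (4,5) (5,2) (5,3) (5,4) (5,5) (6,3) (6,4)] -> total=16

Answer: .......
.......
.......
..####.
..####.
..####.
...####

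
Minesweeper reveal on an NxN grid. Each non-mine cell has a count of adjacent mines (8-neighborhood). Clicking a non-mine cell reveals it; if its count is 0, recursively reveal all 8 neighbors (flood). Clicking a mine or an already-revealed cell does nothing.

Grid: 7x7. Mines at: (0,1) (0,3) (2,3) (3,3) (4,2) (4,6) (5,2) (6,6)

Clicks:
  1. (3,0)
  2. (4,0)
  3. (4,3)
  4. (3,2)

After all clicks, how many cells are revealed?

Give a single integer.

Answer: 16

Derivation:
Click 1 (3,0) count=0: revealed 15 new [(1,0) (1,1) (1,2) (2,0) (2,1) (2,2) (3,0) (3,1) (3,2) (4,0) (4,1) (5,0) (5,1) (6,0) (6,1)] -> total=15
Click 2 (4,0) count=0: revealed 0 new [(none)] -> total=15
Click 3 (4,3) count=3: revealed 1 new [(4,3)] -> total=16
Click 4 (3,2) count=3: revealed 0 new [(none)] -> total=16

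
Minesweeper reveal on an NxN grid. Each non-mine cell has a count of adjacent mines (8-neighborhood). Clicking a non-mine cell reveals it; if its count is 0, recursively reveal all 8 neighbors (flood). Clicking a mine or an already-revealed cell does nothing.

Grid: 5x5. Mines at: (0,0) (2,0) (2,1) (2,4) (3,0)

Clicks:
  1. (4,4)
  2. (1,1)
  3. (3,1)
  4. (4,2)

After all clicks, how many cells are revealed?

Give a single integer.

Answer: 9

Derivation:
Click 1 (4,4) count=0: revealed 8 new [(3,1) (3,2) (3,3) (3,4) (4,1) (4,2) (4,3) (4,4)] -> total=8
Click 2 (1,1) count=3: revealed 1 new [(1,1)] -> total=9
Click 3 (3,1) count=3: revealed 0 new [(none)] -> total=9
Click 4 (4,2) count=0: revealed 0 new [(none)] -> total=9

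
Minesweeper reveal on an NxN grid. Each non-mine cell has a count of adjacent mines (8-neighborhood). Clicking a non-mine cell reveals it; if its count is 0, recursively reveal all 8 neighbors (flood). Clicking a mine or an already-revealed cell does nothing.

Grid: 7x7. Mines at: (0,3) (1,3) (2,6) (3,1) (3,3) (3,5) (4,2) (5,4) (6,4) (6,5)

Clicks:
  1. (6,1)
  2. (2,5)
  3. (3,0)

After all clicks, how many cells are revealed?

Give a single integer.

Answer: 12

Derivation:
Click 1 (6,1) count=0: revealed 10 new [(4,0) (4,1) (5,0) (5,1) (5,2) (5,3) (6,0) (6,1) (6,2) (6,3)] -> total=10
Click 2 (2,5) count=2: revealed 1 new [(2,5)] -> total=11
Click 3 (3,0) count=1: revealed 1 new [(3,0)] -> total=12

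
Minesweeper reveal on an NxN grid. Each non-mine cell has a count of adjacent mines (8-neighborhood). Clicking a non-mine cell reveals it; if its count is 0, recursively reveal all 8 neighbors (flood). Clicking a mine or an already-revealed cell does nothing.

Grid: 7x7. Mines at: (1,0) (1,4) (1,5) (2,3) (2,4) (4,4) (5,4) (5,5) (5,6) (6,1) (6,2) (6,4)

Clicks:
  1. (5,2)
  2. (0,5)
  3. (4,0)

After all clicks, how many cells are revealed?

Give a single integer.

Click 1 (5,2) count=2: revealed 1 new [(5,2)] -> total=1
Click 2 (0,5) count=2: revealed 1 new [(0,5)] -> total=2
Click 3 (4,0) count=0: revealed 14 new [(2,0) (2,1) (2,2) (3,0) (3,1) (3,2) (3,3) (4,0) (4,1) (4,2) (4,3) (5,0) (5,1) (5,3)] -> total=16

Answer: 16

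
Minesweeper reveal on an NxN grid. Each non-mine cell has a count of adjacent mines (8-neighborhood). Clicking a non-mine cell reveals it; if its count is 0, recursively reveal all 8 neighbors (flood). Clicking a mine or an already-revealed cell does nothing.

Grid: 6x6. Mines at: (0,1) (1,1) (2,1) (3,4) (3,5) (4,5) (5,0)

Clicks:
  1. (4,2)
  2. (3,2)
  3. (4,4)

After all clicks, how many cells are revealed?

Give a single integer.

Click 1 (4,2) count=0: revealed 11 new [(3,1) (3,2) (3,3) (4,1) (4,2) (4,3) (4,4) (5,1) (5,2) (5,3) (5,4)] -> total=11
Click 2 (3,2) count=1: revealed 0 new [(none)] -> total=11
Click 3 (4,4) count=3: revealed 0 new [(none)] -> total=11

Answer: 11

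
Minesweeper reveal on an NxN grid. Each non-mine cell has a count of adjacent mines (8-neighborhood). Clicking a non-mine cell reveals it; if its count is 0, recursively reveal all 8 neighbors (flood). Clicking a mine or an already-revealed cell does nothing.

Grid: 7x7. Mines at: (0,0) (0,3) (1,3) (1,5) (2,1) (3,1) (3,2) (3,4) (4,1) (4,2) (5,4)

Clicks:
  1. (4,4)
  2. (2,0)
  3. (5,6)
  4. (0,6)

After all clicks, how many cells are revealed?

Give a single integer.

Answer: 13

Derivation:
Click 1 (4,4) count=2: revealed 1 new [(4,4)] -> total=1
Click 2 (2,0) count=2: revealed 1 new [(2,0)] -> total=2
Click 3 (5,6) count=0: revealed 10 new [(2,5) (2,6) (3,5) (3,6) (4,5) (4,6) (5,5) (5,6) (6,5) (6,6)] -> total=12
Click 4 (0,6) count=1: revealed 1 new [(0,6)] -> total=13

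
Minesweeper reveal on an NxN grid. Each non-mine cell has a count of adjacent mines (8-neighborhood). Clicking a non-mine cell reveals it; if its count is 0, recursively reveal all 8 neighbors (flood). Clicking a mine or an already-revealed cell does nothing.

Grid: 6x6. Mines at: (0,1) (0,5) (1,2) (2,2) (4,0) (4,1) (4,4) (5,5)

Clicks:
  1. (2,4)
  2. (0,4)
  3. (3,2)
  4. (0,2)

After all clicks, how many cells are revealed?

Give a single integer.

Click 1 (2,4) count=0: revealed 9 new [(1,3) (1,4) (1,5) (2,3) (2,4) (2,5) (3,3) (3,4) (3,5)] -> total=9
Click 2 (0,4) count=1: revealed 1 new [(0,4)] -> total=10
Click 3 (3,2) count=2: revealed 1 new [(3,2)] -> total=11
Click 4 (0,2) count=2: revealed 1 new [(0,2)] -> total=12

Answer: 12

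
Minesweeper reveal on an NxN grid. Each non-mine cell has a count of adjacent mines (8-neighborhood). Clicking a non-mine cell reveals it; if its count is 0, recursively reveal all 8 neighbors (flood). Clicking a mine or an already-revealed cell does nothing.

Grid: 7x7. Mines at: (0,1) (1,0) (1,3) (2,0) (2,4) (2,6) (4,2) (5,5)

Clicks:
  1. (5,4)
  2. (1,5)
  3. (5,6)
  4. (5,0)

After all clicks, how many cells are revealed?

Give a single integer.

Click 1 (5,4) count=1: revealed 1 new [(5,4)] -> total=1
Click 2 (1,5) count=2: revealed 1 new [(1,5)] -> total=2
Click 3 (5,6) count=1: revealed 1 new [(5,6)] -> total=3
Click 4 (5,0) count=0: revealed 13 new [(3,0) (3,1) (4,0) (4,1) (5,0) (5,1) (5,2) (5,3) (6,0) (6,1) (6,2) (6,3) (6,4)] -> total=16

Answer: 16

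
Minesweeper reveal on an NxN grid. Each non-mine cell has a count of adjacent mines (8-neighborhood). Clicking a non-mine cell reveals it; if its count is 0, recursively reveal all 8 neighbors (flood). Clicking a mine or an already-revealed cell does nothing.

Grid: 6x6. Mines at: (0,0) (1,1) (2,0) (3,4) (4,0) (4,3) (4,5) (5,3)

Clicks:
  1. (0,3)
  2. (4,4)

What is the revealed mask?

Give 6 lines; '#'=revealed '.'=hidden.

Answer: ..####
..####
..####
......
....#.
......

Derivation:
Click 1 (0,3) count=0: revealed 12 new [(0,2) (0,3) (0,4) (0,5) (1,2) (1,3) (1,4) (1,5) (2,2) (2,3) (2,4) (2,5)] -> total=12
Click 2 (4,4) count=4: revealed 1 new [(4,4)] -> total=13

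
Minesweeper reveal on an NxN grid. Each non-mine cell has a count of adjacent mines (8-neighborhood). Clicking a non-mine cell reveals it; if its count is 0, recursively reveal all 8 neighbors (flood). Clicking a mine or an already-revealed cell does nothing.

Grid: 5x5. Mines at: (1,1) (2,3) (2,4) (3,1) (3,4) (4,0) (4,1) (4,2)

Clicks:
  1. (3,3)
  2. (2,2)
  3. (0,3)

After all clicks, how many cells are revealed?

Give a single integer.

Click 1 (3,3) count=4: revealed 1 new [(3,3)] -> total=1
Click 2 (2,2) count=3: revealed 1 new [(2,2)] -> total=2
Click 3 (0,3) count=0: revealed 6 new [(0,2) (0,3) (0,4) (1,2) (1,3) (1,4)] -> total=8

Answer: 8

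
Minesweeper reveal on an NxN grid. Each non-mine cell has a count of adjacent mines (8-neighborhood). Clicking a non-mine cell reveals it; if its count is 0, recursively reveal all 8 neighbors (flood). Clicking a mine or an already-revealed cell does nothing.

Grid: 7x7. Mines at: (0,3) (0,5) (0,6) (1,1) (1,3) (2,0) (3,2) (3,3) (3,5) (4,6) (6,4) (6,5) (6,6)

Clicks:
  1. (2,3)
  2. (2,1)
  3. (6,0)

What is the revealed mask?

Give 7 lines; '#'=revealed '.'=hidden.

Click 1 (2,3) count=3: revealed 1 new [(2,3)] -> total=1
Click 2 (2,1) count=3: revealed 1 new [(2,1)] -> total=2
Click 3 (6,0) count=0: revealed 14 new [(3,0) (3,1) (4,0) (4,1) (4,2) (4,3) (5,0) (5,1) (5,2) (5,3) (6,0) (6,1) (6,2) (6,3)] -> total=16

Answer: .......
.......
.#.#...
##.....
####...
####...
####...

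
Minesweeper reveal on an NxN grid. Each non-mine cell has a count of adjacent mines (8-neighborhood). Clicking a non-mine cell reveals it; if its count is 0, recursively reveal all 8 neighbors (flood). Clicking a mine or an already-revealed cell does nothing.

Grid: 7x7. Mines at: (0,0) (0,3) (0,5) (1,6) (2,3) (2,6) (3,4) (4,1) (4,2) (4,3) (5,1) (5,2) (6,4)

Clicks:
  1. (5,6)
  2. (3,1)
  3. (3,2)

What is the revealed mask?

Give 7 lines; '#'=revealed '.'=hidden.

Click 1 (5,6) count=0: revealed 8 new [(3,5) (3,6) (4,5) (4,6) (5,5) (5,6) (6,5) (6,6)] -> total=8
Click 2 (3,1) count=2: revealed 1 new [(3,1)] -> total=9
Click 3 (3,2) count=4: revealed 1 new [(3,2)] -> total=10

Answer: .......
.......
.......
.##..##
.....##
.....##
.....##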